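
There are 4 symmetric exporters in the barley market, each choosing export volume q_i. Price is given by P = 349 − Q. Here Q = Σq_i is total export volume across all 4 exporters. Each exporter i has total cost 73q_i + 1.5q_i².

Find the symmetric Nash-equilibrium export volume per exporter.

A representative exporter's profit is π_i = q_i(349 − Q) − 73q_i − 1.5q_i², with Q = q_i + Σ_{j≠i} q_j.
First-order condition: 276 − 5q_i − Σ_{j≠i} q_j = 0.
In a symmetric equilibrium every exporter chooses the same q, so Σ_{j≠i} q_j = 3q. The condition becomes 276 − 8q = 0, giving q = 276/8 = 34.5.

34.5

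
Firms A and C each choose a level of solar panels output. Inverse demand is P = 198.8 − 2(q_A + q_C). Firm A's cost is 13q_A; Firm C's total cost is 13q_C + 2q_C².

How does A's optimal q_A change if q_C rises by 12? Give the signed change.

Firm A's profit: π = q_A(198.8 − 2(q_A + q_C)) − 13q_A.
∂π/∂q_A = 185.8 − 4q_A − 2q_C = 0, so q_A = 46.45 − 0.5q_C.
The reaction-function slope is −0.5, so a 12-unit rise in q_C moves q_A by −0.5 × 12 = −6. A's best response falls — the actions are strategic substitutes.

-6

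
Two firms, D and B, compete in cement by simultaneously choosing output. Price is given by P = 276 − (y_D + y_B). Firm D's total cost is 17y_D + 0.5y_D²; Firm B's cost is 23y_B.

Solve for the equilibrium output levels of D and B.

Firm D's profit: π = y_D(276 − (y_D + y_B)) − 17y_D − 0.5y_D².
∂π/∂y_D = 259 − 3y_D − y_B = 0, so y_D = 259/3 − (1/3)y_B.
For B: ∂π/∂y_B = 253 − 2y_B − y_D = 0 ⇒ y_B = 126.5 − 0.5y_D.
Plugging y_B into D's best response: y_D = 259/3 − (1/3)(126.5 − 0.5y_D) ⇒ (5/6)y_D = 265/6, so y_D = 53.
Then y_B = 126.5 − 0.5·53 = 100.

53, 100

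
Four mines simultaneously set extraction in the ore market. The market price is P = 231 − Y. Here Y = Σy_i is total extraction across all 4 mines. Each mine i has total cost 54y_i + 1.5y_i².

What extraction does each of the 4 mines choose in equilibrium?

22.125

A representative mine's profit is π_i = y_i(231 − Y) − 54y_i − 1.5y_i², with Y = y_i + Σ_{j≠i} y_j.
First-order condition: 177 − 5y_i − Σ_{j≠i} y_j = 0.
With identical mines, set every y_j = y: then 177 − 5y − 3y = 0, i.e. y = 177/8 = 22.125.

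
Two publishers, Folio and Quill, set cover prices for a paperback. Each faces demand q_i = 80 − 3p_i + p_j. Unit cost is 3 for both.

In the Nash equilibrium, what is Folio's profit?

Folio's profit: π = (p_{Folio} − 3)(80 − 3p_{Folio} + p_{Quill}).
∂π/∂p_{Folio} = 89 − 6p_{Folio} + p_{Quill} = 0 ⇒ p_{Folio} = 89/6 + (1/6)p_{Quill}.
The game is symmetric, so in equilibrium p_{Quill} = p_{Folio}: the reaction function gives (5/6)p_{Folio} = 89/6, hence p_{Folio} = 17.8.
q_{Folio} = 80 − 3·17.8 + 17.8 = 44.4.
Profit = (17.8 − 3)·44.4 = 657.12.

657.12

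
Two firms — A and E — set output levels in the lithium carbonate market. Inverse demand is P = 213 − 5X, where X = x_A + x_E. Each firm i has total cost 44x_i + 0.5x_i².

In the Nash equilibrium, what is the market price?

107.375

Firm A's profit: π = x_A(213 − 5(x_A + x_E)) − 44x_A − 0.5x_A².
∂π/∂x_A = 169 − 11x_A − 5x_E = 0, so x_A = 169/11 − (5/11)x_E.
The game is symmetric, so in equilibrium x_E = x_A: the reaction function gives (16/11)x_A = 169/11, hence x_A = 10.5625.
Equilibrium price: P = 213 − 5·21.125 = 107.375.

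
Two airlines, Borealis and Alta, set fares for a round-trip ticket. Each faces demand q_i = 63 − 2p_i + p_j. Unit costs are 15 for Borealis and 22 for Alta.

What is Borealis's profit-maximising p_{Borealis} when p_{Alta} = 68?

40.25

Borealis's profit: π = (p_{Borealis} − 15)(63 − 2p_{Borealis} + p_{Alta}).
∂π/∂p_{Borealis} = 93 − 4p_{Borealis} + p_{Alta} = 0 ⇒ p_{Borealis} = 23.25 + 0.25p_{Alta}.
At p_{Alta} = 68: p_{Borealis} = 23.25 + 0.25·68 = 40.25.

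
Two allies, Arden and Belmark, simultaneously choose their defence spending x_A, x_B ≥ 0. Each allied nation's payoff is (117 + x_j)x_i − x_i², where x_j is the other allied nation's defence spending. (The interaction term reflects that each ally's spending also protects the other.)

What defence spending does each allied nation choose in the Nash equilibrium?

Arden's payoff is (117 + x_B)x_A − x_A².
∂π/∂x_A = 117 + x_B − 2x_A = 0, so x_A = 58.5 + 0.5x_B.
By symmetry x_B = x_A; substituting into the reaction function, 0.5x_A = 58.5 and x_A = 117.

117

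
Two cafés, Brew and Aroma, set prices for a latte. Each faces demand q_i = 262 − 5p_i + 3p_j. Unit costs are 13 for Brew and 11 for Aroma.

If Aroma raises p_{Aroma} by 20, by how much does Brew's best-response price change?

Brew's profit: π = (p_{Brew} − 13)(262 − 5p_{Brew} + 3p_{Aroma}).
∂π/∂p_{Brew} = 327 − 10p_{Brew} + 3p_{Aroma} = 0 ⇒ p_{Brew} = 32.7 + 0.3p_{Aroma}.
The reaction-function slope is 0.3, so a 20-unit rise in p_{Aroma} moves p_{Brew} by 0.3 × 20 = 6. Brew's best response rises — the actions are strategic complements.

6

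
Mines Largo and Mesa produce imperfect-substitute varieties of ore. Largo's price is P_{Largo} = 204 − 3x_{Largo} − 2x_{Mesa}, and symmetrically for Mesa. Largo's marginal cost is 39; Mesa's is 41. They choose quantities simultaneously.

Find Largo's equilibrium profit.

1291.6875

Mine Largo's profit: π = x_{Largo}(204 − 3x_{Largo} − 2x_{Mesa}) − 39x_{Largo}.
∂π/∂x_{Largo} = 165 − 6x_{Largo} − 2x_{Mesa} = 0 ⇒ x_{Largo} = 27.5 − (1/3)x_{Mesa}.
Similarly x_{Mesa} = 163/6 − (1/3)x_{Largo}.
Plugging x_{Mesa} into Largo's best response: x_{Largo} = 27.5 − (1/3)(163/6 − (1/3)x_{Largo}) ⇒ (8/9)x_{Largo} = 166/9, so x_{Largo} = 20.75.
Then x_{Mesa} = 163/6 − (1/3)·20.75 = 20.25.
P_{Largo} = 204 − 3·20.75 − 2·20.25 = 101.25.
Profit = (101.25 − 39)·20.75 = 1291.6875.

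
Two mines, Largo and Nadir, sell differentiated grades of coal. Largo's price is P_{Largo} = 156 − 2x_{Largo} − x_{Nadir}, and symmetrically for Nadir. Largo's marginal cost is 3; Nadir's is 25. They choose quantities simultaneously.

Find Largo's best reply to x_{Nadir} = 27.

Mine Largo's profit: π = x_{Largo}(156 − 2x_{Largo} − x_{Nadir}) − 3x_{Largo}.
∂π/∂x_{Largo} = 153 − 4x_{Largo} − x_{Nadir} = 0 ⇒ x_{Largo} = 38.25 − 0.25x_{Nadir}.
At x_{Nadir} = 27: x_{Largo} = 38.25 − 0.25·27 = 31.5.

31.5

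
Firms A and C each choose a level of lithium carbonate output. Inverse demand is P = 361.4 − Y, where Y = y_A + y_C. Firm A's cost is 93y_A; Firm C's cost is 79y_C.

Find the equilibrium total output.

183.6

Firm A's profit: π = y_A(361.4 − (y_A + y_C)) − 93y_A.
∂π/∂y_A = 268.4 − 2y_A − y_C = 0, so y_A = 134.2 − 0.5y_C.
By the same steps for C: y_C = 141.2 − 0.5y_A.
Substituting the second reaction function into the first: y_A = 134.2 − 0.5(141.2 − 0.5y_A), which gives 0.75y_A = 63.6 ⇒ y_A = 84.8.
Then y_C = 141.2 − 0.5·84.8 = 98.8.
Total output: 84.8 + 98.8 = 183.6.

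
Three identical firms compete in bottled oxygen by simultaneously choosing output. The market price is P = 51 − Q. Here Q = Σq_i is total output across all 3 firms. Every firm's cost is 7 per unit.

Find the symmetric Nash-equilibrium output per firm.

A representative firm's profit is π_i = q_i(51 − Q) − 7q_i, with Q = q_i + Σ_{j≠i} q_j.
First-order condition: 44 − 2q_i − Σ_{j≠i} q_j = 0.
In a symmetric equilibrium every firm chooses the same q, so Σ_{j≠i} q_j = 2q. The condition becomes 44 − 4q = 0, giving q = 44/4 = 11.

11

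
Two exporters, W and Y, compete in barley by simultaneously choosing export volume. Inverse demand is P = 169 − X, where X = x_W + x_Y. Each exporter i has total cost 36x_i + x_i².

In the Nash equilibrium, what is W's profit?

1415.12

Exporter W's profit: π = x_W(169 − (x_W + x_Y)) − 36x_W − x_W².
∂π/∂x_W = 133 − 4x_W − x_Y = 0, so x_W = 33.25 − 0.25x_Y.
The game is symmetric, so in equilibrium x_Y = x_W: the reaction function gives 1.25x_W = 33.25, hence x_W = 26.6.
Price P = 169 − 53.2 = 115.8.
W's profit: (115.8 − 36)·26.6 − (26.6)² = 1415.12.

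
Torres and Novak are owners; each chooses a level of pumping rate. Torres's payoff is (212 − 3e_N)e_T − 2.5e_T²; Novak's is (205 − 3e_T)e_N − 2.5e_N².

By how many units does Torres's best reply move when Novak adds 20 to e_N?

-12

Expanding Torres's payoff: 212e_T − 3e_Ne_T − 2.5e_T².
∂π/∂e_T = 212 − 3e_N − 5e_T = 0, so e_T = 42.4 − 0.6e_N.
The reaction-function slope is −0.6, so a 20-unit rise in e_N moves e_T by −0.6 × 20 = −12. Torres's best response falls — the actions are strategic substitutes.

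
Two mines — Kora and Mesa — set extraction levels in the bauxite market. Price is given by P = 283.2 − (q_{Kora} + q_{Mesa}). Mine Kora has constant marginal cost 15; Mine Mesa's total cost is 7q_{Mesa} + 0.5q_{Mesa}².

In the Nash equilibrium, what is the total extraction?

Mine Kora's profit: π = q_{Kora}(283.2 − (q_{Kora} + q_{Mesa})) − 15q_{Kora}.
∂π/∂q_{Kora} = 268.2 − 2q_{Kora} − q_{Mesa} = 0, so q_{Kora} = 134.1 − 0.5q_{Mesa}.
For Mesa: ∂π/∂q_{Mesa} = 276.2 − 3q_{Mesa} − q_{Kora} = 0 ⇒ q_{Mesa} = 1381/15 − (1/3)q_{Kora}.
Plugging q_{Mesa} into Kora's best response: q_{Kora} = 134.1 − 0.5(1381/15 − (1/3)q_{Kora}) ⇒ (5/6)q_{Kora} = 1321/15, so q_{Kora} = 105.68.
Then q_{Mesa} = 1381/15 − (1/3)·105.68 = 56.84.
Total extraction: 105.68 + 56.84 = 162.52.

162.52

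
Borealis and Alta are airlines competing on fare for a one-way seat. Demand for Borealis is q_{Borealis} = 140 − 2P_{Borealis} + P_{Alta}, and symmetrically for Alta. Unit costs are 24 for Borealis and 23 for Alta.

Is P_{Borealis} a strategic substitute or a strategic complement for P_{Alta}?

Borealis's profit: π = (P_{Borealis} − 24)(140 − 2P_{Borealis} + P_{Alta}).
∂π/∂P_{Borealis} = 188 − 4P_{Borealis} + P_{Alta} = 0 ⇒ P_{Borealis} = 47 + 0.25P_{Alta}.
The best-response slope dP_{Borealis}/dP_{Alta} = 0.25 > 0: the reaction function is upward-sloping, so the choices are strategic complements.

strategic complements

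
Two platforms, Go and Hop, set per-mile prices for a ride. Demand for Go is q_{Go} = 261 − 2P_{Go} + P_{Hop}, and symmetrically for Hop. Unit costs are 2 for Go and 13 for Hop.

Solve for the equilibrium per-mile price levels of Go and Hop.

Go's profit: π = (P_{Go} − 2)(261 − 2P_{Go} + P_{Hop}).
∂π/∂P_{Go} = 265 − 4P_{Go} + P_{Hop} = 0 ⇒ P_{Go} = 66.25 + 0.25P_{Hop}.
Similarly P_{Hop} = 71.75 + 0.25P_{Go}.
Plugging P_{Hop} into Go's best response: P_{Go} = 66.25 + 0.25(71.75 + 0.25P_{Go}) ⇒ 0.9375P_{Go} = 84.1875, so P_{Go} = 89.8.
Then P_{Hop} = 71.75 + 0.25·89.8 = 94.2.

89.8, 94.2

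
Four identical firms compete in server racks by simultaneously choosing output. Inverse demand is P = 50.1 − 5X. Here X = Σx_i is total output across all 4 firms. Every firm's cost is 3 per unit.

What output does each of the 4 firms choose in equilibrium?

A representative firm's profit is π_i = x_i(50.1 − 5X) − 3x_i, with X = x_i + Σ_{j≠i} x_j.
First-order condition: 47.1 − 10x_i − 5Σ_{j≠i} x_j = 0.
In a symmetric equilibrium every firm chooses the same x, so Σ_{j≠i} x_j = 3x. The condition becomes 47.1 − 25x = 0, giving x = 47.1/25 = 1.884.

1.884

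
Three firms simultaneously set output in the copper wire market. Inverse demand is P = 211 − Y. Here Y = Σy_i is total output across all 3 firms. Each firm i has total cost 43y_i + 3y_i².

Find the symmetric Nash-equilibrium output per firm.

A representative firm's profit is π_i = y_i(211 − Y) − 43y_i − 3y_i², with Y = y_i + Σ_{j≠i} y_j.
First-order condition: 168 − 8y_i − Σ_{j≠i} y_j = 0.
With identical firms, set every y_j = y: then 168 − 8y − 2y = 0, i.e. y = 168/10 = 16.8.

16.8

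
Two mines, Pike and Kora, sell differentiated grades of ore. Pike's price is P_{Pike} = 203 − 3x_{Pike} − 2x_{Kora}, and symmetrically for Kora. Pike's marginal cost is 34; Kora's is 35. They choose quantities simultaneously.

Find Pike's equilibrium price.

97.5625

Mine Pike's profit: π = x_{Pike}(203 − 3x_{Pike} − 2x_{Kora}) − 34x_{Pike}.
∂π/∂x_{Pike} = 169 − 6x_{Pike} − 2x_{Kora} = 0 ⇒ x_{Pike} = 169/6 − (1/3)x_{Kora}.
Similarly x_{Kora} = 28 − (1/3)x_{Pike}.
Substituting the second reaction function into the first: x_{Pike} = 169/6 − (1/3)(28 − (1/3)x_{Pike}), which gives (8/9)x_{Pike} = 113/6 ⇒ x_{Pike} = 21.1875.
Then x_{Kora} = 28 − (1/3)·21.1875 = 20.9375.
P_{Pike} = 203 − 3·21.1875 − 2·20.9375 = 97.5625.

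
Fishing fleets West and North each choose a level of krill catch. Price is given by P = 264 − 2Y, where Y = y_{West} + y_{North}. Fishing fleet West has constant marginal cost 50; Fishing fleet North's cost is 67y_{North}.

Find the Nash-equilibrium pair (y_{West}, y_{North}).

38.5, 30

Fishing fleet West's profit: π = y_{West}(264 − 2(y_{West} + y_{North})) − 50y_{West}.
∂π/∂y_{West} = 214 − 4y_{West} − 2y_{North} = 0, so y_{West} = 53.5 − 0.5y_{North}.
By the same steps for North: y_{North} = 49.25 − 0.5y_{West}.
Solving the two reaction functions simultaneously: (1 − (−0.5)(−0.5))y_{West} = 53.5 − 0.5·49.25, so 0.75y_{West} = 28.875 and y_{West} = 38.5.
Then y_{North} = 49.25 − 0.5·38.5 = 30.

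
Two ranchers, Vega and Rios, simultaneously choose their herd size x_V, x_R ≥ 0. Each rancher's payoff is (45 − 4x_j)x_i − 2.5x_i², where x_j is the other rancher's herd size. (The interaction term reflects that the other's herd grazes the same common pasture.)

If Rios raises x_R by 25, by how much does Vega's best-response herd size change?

Vega's payoff is (45 − 4x_R)x_V − 2.5x_V².
∂π/∂x_V = 45 − 4x_R − 5x_V = 0, so x_V = 9 − 0.8x_R.
The reaction-function slope is −0.8, so a 25-unit rise in x_R moves x_V by −0.8 × 25 = −20. Vega's best response falls — the actions are strategic substitutes.

-20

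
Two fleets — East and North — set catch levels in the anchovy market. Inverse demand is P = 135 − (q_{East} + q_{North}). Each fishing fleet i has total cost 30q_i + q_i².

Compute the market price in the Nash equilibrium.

93

Fishing fleet East's profit: π = q_{East}(135 − (q_{East} + q_{North})) − 30q_{East} − q_{East}².
∂π/∂q_{East} = 105 − 4q_{East} − q_{North} = 0, so q_{East} = 26.25 − 0.25q_{North}.
The game is symmetric, so in equilibrium q_{North} = q_{East}: the reaction function gives 1.25q_{East} = 26.25, hence q_{East} = 21.
Equilibrium price: P = 135 − 42 = 93.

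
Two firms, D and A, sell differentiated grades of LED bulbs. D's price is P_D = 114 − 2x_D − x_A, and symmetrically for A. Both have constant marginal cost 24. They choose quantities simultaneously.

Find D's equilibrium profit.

Firm D's profit: π = x_D(114 − 2x_D − x_A) − 24x_D.
∂π/∂x_D = 90 − 4x_D − x_A = 0 ⇒ x_D = 22.5 − 0.25x_A.
Setting x_D = x_A in the reaction function: x_D = 22.5 − 0.25x_D, so x_D = 22.5 / 1.25 = 18.
P_D = 114 − 2·18 − 18 = 60.
Profit = (60 − 24)·18 = 648.

648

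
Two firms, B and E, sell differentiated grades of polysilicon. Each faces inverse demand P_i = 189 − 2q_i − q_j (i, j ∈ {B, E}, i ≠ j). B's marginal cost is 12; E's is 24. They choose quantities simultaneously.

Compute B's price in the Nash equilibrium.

Firm B's profit: π = q_B(189 − 2q_B − q_E) − 12q_B.
∂π/∂q_B = 177 − 4q_B − q_E = 0 ⇒ q_B = 44.25 − 0.25q_E.
Similarly q_E = 41.25 − 0.25q_B.
Solving the two reaction functions simultaneously: (1 − (−0.25)(−0.25))q_B = 44.25 − 0.25·41.25, so 0.9375q_B = 33.9375 and q_B = 36.2.
Then q_E = 41.25 − 0.25·36.2 = 32.2.
P_B = 189 − 2·36.2 − 32.2 = 84.4.

84.4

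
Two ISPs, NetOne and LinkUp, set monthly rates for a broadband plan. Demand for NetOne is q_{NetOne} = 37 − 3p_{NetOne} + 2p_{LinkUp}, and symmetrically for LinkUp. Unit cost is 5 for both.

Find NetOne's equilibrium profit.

192

NetOne's profit: π = (p_{NetOne} − 5)(37 − 3p_{NetOne} + 2p_{LinkUp}).
∂π/∂p_{NetOne} = 52 − 6p_{NetOne} + 2p_{LinkUp} = 0 ⇒ p_{NetOne} = 26/3 + (1/3)p_{LinkUp}.
Setting p_{NetOne} = p_{LinkUp} in the reaction function: p_{NetOne} = 26/3 + (1/3)p_{NetOne}, so p_{NetOne} = (26/3) / (2/3) = 13.
q_{NetOne} = 37 − 3·13 + 2·13 = 24.
Profit = (13 − 5)·24 = 192.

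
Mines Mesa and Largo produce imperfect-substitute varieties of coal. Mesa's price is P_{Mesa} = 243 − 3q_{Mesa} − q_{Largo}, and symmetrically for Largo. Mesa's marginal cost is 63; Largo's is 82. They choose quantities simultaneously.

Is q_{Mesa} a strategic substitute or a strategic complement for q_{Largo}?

Mine Mesa's profit: π = q_{Mesa}(243 − 3q_{Mesa} − q_{Largo}) − 63q_{Mesa}.
∂π/∂q_{Mesa} = 180 − 6q_{Mesa} − q_{Largo} = 0 ⇒ q_{Mesa} = 30 − (1/6)q_{Largo}.
The best-response slope dq_{Mesa}/dq_{Largo} = −1/6 < 0: the reaction function is downward-sloping, so the choices are strategic substitutes.

strategic substitutes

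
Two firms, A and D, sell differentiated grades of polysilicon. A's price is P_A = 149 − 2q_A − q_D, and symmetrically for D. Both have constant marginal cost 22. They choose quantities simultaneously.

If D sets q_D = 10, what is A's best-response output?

29.25

Firm A's profit: π = q_A(149 − 2q_A − q_D) − 22q_A.
∂π/∂q_A = 127 − 4q_A − q_D = 0 ⇒ q_A = 31.75 − 0.25q_D.
At q_D = 10: q_A = 31.75 − 0.25·10 = 29.25.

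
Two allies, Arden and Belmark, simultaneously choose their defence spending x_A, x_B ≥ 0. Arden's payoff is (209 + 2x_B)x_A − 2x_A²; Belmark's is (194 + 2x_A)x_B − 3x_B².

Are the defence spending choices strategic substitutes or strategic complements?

Expanding Arden's payoff: 209x_A + 2x_Bx_A − 2x_A².
∂π/∂x_A = 209 + 2x_B − 4x_A = 0, so x_A = 52.25 + 0.5x_B.
The best-response slope dx_A/dx_B = 0.5 > 0: the reaction function is upward-sloping, so the choices are strategic complements.

strategic complements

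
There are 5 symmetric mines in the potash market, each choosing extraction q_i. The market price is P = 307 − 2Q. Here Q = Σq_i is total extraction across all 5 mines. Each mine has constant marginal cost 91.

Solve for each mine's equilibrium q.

18

A representative mine's profit is π_i = q_i(307 − 2Q) − 91q_i, with Q = q_i + Σ_{j≠i} q_j.
First-order condition: 216 − 4q_i − 2Σ_{j≠i} q_j = 0.
Imposing symmetry (q_j = q for all j) turns Σ_{j≠i} q_j into 4q, so 216 = 12q and q = 18.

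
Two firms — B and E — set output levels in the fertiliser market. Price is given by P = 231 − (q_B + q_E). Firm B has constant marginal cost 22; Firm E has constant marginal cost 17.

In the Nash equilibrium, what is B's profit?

4624

Firm B's profit: π = q_B(231 − (q_B + q_E)) − 22q_B.
∂π/∂q_B = 209 − 2q_B − q_E = 0, so q_B = 104.5 − 0.5q_E.
By the same steps for E: q_E = 107 − 0.5q_B.
Plugging q_E into B's best response: q_B = 104.5 − 0.5(107 − 0.5q_B) ⇒ 0.75q_B = 51, so q_B = 68.
Then q_E = 107 − 0.5·68 = 73.
Price P = 231 − 141 = 90.
B's profit: (90 − 22)·68 = 4624.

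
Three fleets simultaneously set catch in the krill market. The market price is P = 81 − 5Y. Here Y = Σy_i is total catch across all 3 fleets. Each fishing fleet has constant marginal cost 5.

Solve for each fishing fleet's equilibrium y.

3.8

A representative fishing fleet's profit is π_i = y_i(81 − 5Y) − 5y_i, with Y = y_i + Σ_{j≠i} y_j.
First-order condition: 76 − 10y_i − 5Σ_{j≠i} y_j = 0.
With identical fishing fleets, set every y_j = y: then 76 − 10y − 10y = 0, i.e. y = 76/20 = 3.8.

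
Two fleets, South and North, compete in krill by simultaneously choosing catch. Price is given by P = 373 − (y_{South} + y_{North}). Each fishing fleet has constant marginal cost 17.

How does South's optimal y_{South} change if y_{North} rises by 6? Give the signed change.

Fishing fleet South's profit: π = y_{South}(373 − (y_{South} + y_{North})) − 17y_{South}.
∂π/∂y_{South} = 356 − 2y_{South} − y_{North} = 0, so y_{South} = 178 − 0.5y_{North}.
The reaction-function slope is −0.5, so a 6-unit rise in y_{North} moves y_{South} by −0.5 × 6 = −3. South's best response falls — the actions are strategic substitutes.

-3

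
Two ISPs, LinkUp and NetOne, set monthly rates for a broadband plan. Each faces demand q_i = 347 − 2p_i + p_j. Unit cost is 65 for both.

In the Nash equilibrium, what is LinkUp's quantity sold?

LinkUp's profit: π = (p_{LinkUp} − 65)(347 − 2p_{LinkUp} + p_{NetOne}).
∂π/∂p_{LinkUp} = 477 − 4p_{LinkUp} + p_{NetOne} = 0 ⇒ p_{LinkUp} = 119.25 + 0.25p_{NetOne}.
By symmetry p_{NetOne} = p_{LinkUp}; substituting into the reaction function, 0.75p_{LinkUp} = 119.25 and p_{LinkUp} = 159.
q_{LinkUp} = 347 − 2·159 + 159 = 188.

188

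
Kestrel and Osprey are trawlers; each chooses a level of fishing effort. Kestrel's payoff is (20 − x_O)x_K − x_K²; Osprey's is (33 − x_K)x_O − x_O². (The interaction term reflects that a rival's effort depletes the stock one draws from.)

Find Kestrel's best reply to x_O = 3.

Expanding Kestrel's payoff: 20x_K − x_Ox_K − x_K².
∂π/∂x_K = 20 − x_O − 2x_K = 0, so x_K = 10 − 0.5x_O.
At x_O = 3: x_K = 10 − 0.5·3 = 8.5.

8.5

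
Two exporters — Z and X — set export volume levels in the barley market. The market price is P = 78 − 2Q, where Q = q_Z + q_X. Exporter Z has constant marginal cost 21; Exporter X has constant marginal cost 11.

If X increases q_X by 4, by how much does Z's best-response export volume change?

Exporter Z's profit: π = q_Z(78 − 2(q_Z + q_X)) − 21q_Z.
∂π/∂q_Z = 57 − 4q_Z − 2q_X = 0, so q_Z = 14.25 − 0.5q_X.
The reaction-function slope is −0.5, so a 4-unit rise in q_X moves q_Z by −0.5 × 4 = −2. Z's best response falls — the actions are strategic substitutes.

-2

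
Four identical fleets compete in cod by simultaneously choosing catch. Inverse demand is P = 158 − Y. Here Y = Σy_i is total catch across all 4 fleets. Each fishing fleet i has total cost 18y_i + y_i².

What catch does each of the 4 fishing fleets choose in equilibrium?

20

A representative fishing fleet's profit is π_i = y_i(158 − Y) − 18y_i − y_i², with Y = y_i + Σ_{j≠i} y_j.
First-order condition: 140 − 4y_i − Σ_{j≠i} y_j = 0.
Imposing symmetry (y_j = y for all j) turns Σ_{j≠i} y_j into 3y, so 140 = 7y and y = 20.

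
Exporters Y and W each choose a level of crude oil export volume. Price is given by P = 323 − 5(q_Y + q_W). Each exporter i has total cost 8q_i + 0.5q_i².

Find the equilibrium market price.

Exporter Y's profit: π = q_Y(323 − 5(q_Y + q_W)) − 8q_Y − 0.5q_Y².
∂π/∂q_Y = 315 − 11q_Y − 5q_W = 0, so q_Y = 315/11 − (5/11)q_W.
Setting q_Y = q_W in the reaction function: q_Y = 315/11 − (5/11)q_Y, so q_Y = (315/11) / (16/11) = 19.6875.
Equilibrium price: P = 323 − 5·39.375 = 126.125.

126.125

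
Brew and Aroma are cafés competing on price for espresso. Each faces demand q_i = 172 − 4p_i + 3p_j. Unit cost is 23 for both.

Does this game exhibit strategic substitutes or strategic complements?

strategic complements

Brew's profit: π = (p_{Brew} − 23)(172 − 4p_{Brew} + 3p_{Aroma}).
∂π/∂p_{Brew} = 264 − 8p_{Brew} + 3p_{Aroma} = 0 ⇒ p_{Brew} = 33 + 0.375p_{Aroma}.
The best-response slope dp_{Brew}/dp_{Aroma} = 0.375 > 0: the reaction function is upward-sloping, so the choices are strategic complements.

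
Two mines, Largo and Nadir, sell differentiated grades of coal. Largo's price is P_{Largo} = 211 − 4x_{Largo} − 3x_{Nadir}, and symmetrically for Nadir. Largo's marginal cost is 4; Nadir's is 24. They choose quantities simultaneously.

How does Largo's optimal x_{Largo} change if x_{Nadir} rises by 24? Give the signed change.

Mine Largo's profit: π = x_{Largo}(211 − 4x_{Largo} − 3x_{Nadir}) − 4x_{Largo}.
∂π/∂x_{Largo} = 207 − 8x_{Largo} − 3x_{Nadir} = 0 ⇒ x_{Largo} = 25.875 − 0.375x_{Nadir}.
The reaction-function slope is −0.375, so a 24-unit rise in x_{Nadir} moves x_{Largo} by −0.375 × 24 = −9. Largo's best response falls — the actions are strategic substitutes.

-9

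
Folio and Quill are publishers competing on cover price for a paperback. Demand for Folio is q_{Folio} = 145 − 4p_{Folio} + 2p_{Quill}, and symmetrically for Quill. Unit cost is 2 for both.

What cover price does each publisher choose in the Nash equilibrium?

25.5

Folio's profit: π = (p_{Folio} − 2)(145 − 4p_{Folio} + 2p_{Quill}).
∂π/∂p_{Folio} = 153 − 8p_{Folio} + 2p_{Quill} = 0 ⇒ p_{Folio} = 19.125 + 0.25p_{Quill}.
By symmetry p_{Quill} = p_{Folio}; substituting into the reaction function, 0.75p_{Folio} = 19.125 and p_{Folio} = 25.5.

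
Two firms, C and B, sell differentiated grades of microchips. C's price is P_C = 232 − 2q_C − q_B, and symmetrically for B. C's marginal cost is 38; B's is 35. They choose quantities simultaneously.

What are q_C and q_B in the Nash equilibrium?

Firm C's profit: π = q_C(232 − 2q_C − q_B) − 38q_C.
∂π/∂q_C = 194 − 4q_C − q_B = 0 ⇒ q_C = 48.5 − 0.25q_B.
Similarly q_B = 49.25 − 0.25q_C.
Substituting the second reaction function into the first: q_C = 48.5 − 0.25(49.25 − 0.25q_C), which gives 0.9375q_C = 36.1875 ⇒ q_C = 38.6.
Then q_B = 49.25 − 0.25·38.6 = 39.6.

38.6, 39.6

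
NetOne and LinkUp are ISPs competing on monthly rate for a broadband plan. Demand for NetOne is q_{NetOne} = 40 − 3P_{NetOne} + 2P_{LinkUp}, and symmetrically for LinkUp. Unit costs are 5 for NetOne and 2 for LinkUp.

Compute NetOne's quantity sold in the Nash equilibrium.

NetOne's profit: π = (P_{NetOne} − 5)(40 − 3P_{NetOne} + 2P_{LinkUp}).
∂π/∂P_{NetOne} = 55 − 6P_{NetOne} + 2P_{LinkUp} = 0 ⇒ P_{NetOne} = 55/6 + (1/3)P_{LinkUp}.
Similarly P_{LinkUp} = 23/3 + (1/3)P_{NetOne}.
Solving the two reaction functions simultaneously: (1 − (1/3)(1/3))P_{NetOne} = 55/6 + (1/3)·(23/3), so (8/9)P_{NetOne} = 211/18 and P_{NetOne} = 13.1875.
Then P_{LinkUp} = 23/3 + (1/3)·13.1875 = 12.0625.
q_{NetOne} = 40 − 3·13.1875 + 2·12.0625 = 24.5625.

24.5625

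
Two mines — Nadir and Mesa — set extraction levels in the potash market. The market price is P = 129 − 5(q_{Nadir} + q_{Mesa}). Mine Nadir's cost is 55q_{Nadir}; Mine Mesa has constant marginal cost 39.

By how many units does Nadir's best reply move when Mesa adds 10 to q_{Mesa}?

-5

Mine Nadir's profit: π = q_{Nadir}(129 − 5(q_{Nadir} + q_{Mesa})) − 55q_{Nadir}.
∂π/∂q_{Nadir} = 74 − 10q_{Nadir} − 5q_{Mesa} = 0, so q_{Nadir} = 7.4 − 0.5q_{Mesa}.
The reaction-function slope is −0.5, so a 10-unit rise in q_{Mesa} moves q_{Nadir} by −0.5 × 10 = −5. Nadir's best response falls — the actions are strategic substitutes.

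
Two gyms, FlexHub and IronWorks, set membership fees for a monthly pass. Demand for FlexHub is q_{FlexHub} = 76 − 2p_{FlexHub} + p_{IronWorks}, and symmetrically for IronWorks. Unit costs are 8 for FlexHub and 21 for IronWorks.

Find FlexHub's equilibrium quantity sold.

48.8

FlexHub's profit: π = (p_{FlexHub} − 8)(76 − 2p_{FlexHub} + p_{IronWorks}).
∂π/∂p_{FlexHub} = 92 − 4p_{FlexHub} + p_{IronWorks} = 0 ⇒ p_{FlexHub} = 23 + 0.25p_{IronWorks}.
Similarly p_{IronWorks} = 29.5 + 0.25p_{FlexHub}.
Solving the two reaction functions simultaneously: (1 − (0.25)(0.25))p_{FlexHub} = 23 + 0.25·29.5, so 0.9375p_{FlexHub} = 30.375 and p_{FlexHub} = 32.4.
Then p_{IronWorks} = 29.5 + 0.25·32.4 = 37.6.
q_{FlexHub} = 76 − 2·32.4 + 37.6 = 48.8.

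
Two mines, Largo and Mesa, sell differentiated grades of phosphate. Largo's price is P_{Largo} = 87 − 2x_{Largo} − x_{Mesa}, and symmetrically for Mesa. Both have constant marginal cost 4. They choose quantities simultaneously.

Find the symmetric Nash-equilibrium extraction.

Mine Largo's profit: π = x_{Largo}(87 − 2x_{Largo} − x_{Mesa}) − 4x_{Largo}.
∂π/∂x_{Largo} = 83 − 4x_{Largo} − x_{Mesa} = 0 ⇒ x_{Largo} = 20.75 − 0.25x_{Mesa}.
The game is symmetric, so in equilibrium x_{Mesa} = x_{Largo}: the reaction function gives 1.25x_{Largo} = 20.75, hence x_{Largo} = 16.6.

16.6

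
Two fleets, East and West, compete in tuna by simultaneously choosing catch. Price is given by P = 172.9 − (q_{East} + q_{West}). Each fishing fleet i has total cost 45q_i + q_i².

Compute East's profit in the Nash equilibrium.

Fishing fleet East's profit: π = q_{East}(172.9 − (q_{East} + q_{West})) − 45q_{East} − q_{East}².
∂π/∂q_{East} = 127.9 − 4q_{East} − q_{West} = 0, so q_{East} = 31.975 − 0.25q_{West}.
Setting q_{East} = q_{West} in the reaction function: q_{East} = 31.975 − 0.25q_{East}, so q_{East} = 31.975 / 1.25 = 25.58.
Price P = 172.9 − 51.16 = 121.74.
East's profit: (121.74 − 45)·25.58 − (25.58)² = 1308.6728.

1308.6728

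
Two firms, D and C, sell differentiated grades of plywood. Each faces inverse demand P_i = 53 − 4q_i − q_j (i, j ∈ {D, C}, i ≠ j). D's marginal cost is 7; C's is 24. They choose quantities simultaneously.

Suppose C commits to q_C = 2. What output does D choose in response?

5.5

Firm D's profit: π = q_D(53 − 4q_D − q_C) − 7q_D.
∂π/∂q_D = 46 − 8q_D − q_C = 0 ⇒ q_D = 5.75 − 0.125q_C.
At q_C = 2: q_D = 5.75 − 0.125·2 = 5.5.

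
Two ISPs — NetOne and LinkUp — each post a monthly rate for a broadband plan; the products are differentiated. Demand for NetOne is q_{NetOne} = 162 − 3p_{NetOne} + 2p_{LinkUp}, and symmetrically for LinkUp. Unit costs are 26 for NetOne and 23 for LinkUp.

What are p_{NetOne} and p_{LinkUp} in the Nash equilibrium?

59.4375, 58.3125

NetOne's profit: π = (p_{NetOne} − 26)(162 − 3p_{NetOne} + 2p_{LinkUp}).
∂π/∂p_{NetOne} = 240 − 6p_{NetOne} + 2p_{LinkUp} = 0 ⇒ p_{NetOne} = 40 + (1/3)p_{LinkUp}.
Similarly p_{LinkUp} = 38.5 + (1/3)p_{NetOne}.
Solving the two reaction functions simultaneously: (1 − (1/3)(1/3))p_{NetOne} = 40 + (1/3)·38.5, so (8/9)p_{NetOne} = 317/6 and p_{NetOne} = 59.4375.
Then p_{LinkUp} = 38.5 + (1/3)·59.4375 = 58.3125.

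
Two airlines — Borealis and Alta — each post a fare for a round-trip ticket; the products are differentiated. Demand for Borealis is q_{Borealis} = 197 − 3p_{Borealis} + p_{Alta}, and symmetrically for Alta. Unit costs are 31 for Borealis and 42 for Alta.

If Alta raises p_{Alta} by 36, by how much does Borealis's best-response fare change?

Borealis's profit: π = (p_{Borealis} − 31)(197 − 3p_{Borealis} + p_{Alta}).
∂π/∂p_{Borealis} = 290 − 6p_{Borealis} + p_{Alta} = 0 ⇒ p_{Borealis} = 145/3 + (1/6)p_{Alta}.
The reaction-function slope is 1/6, so a 36-unit rise in p_{Alta} moves p_{Borealis} by 1/6 × 36 = 6. Borealis's best response rises — the actions are strategic complements.

6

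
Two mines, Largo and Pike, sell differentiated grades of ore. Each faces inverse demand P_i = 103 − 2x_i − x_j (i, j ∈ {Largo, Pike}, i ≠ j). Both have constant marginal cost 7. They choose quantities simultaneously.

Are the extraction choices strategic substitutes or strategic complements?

strategic substitutes

Mine Largo's profit: π = x_{Largo}(103 − 2x_{Largo} − x_{Pike}) − 7x_{Largo}.
∂π/∂x_{Largo} = 96 − 4x_{Largo} − x_{Pike} = 0 ⇒ x_{Largo} = 24 − 0.25x_{Pike}.
The best-response slope dx_{Largo}/dx_{Pike} = −0.25 < 0: the reaction function is downward-sloping, so the choices are strategic substitutes.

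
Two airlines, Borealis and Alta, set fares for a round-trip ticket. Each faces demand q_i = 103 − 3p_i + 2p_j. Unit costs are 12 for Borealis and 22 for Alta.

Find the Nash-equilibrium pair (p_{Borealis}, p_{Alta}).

36.625, 40.375

Borealis's profit: π = (p_{Borealis} − 12)(103 − 3p_{Borealis} + 2p_{Alta}).
∂π/∂p_{Borealis} = 139 − 6p_{Borealis} + 2p_{Alta} = 0 ⇒ p_{Borealis} = 139/6 + (1/3)p_{Alta}.
Similarly p_{Alta} = 169/6 + (1/3)p_{Borealis}.
Solving the two reaction functions simultaneously: (1 − (1/3)(1/3))p_{Borealis} = 139/6 + (1/3)·(169/6), so (8/9)p_{Borealis} = 293/9 and p_{Borealis} = 36.625.
Then p_{Alta} = 169/6 + (1/3)·36.625 = 40.375.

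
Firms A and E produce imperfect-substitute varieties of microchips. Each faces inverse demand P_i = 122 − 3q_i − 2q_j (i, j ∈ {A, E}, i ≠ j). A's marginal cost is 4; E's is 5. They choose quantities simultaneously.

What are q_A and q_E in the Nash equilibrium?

14.8125, 14.5625

Firm A's profit: π = q_A(122 − 3q_A − 2q_E) − 4q_A.
∂π/∂q_A = 118 − 6q_A − 2q_E = 0 ⇒ q_A = 59/3 − (1/3)q_E.
Similarly q_E = 19.5 − (1/3)q_A.
Plugging q_E into A's best response: q_A = 59/3 − (1/3)(19.5 − (1/3)q_A) ⇒ (8/9)q_A = 79/6, so q_A = 14.8125.
Then q_E = 19.5 − (1/3)·14.8125 = 14.5625.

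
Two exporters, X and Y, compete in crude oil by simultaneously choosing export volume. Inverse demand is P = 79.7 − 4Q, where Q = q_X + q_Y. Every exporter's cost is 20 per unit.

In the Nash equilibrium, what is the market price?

39.9

Exporter X's profit: π = q_X(79.7 − 4(q_X + q_Y)) − 20q_X.
∂π/∂q_X = 59.7 − 8q_X − 4q_Y = 0, so q_X = 7.4625 − 0.5q_Y.
The game is symmetric, so in equilibrium q_Y = q_X: the reaction function gives 1.5q_X = 7.4625, hence q_X = 4.975.
Equilibrium price: P = 79.7 − 4·9.95 = 39.9.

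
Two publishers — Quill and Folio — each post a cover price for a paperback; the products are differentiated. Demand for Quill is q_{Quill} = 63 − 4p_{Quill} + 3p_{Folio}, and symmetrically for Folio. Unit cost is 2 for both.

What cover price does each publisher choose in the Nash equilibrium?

Quill's profit: π = (p_{Quill} − 2)(63 − 4p_{Quill} + 3p_{Folio}).
∂π/∂p_{Quill} = 71 − 8p_{Quill} + 3p_{Folio} = 0 ⇒ p_{Quill} = 8.875 + 0.375p_{Folio}.
The game is symmetric, so in equilibrium p_{Folio} = p_{Quill}: the reaction function gives 0.625p_{Quill} = 8.875, hence p_{Quill} = 14.2.

14.2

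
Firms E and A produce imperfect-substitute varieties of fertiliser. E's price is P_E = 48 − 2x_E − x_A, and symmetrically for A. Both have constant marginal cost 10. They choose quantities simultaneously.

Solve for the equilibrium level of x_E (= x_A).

Firm E's profit: π = x_E(48 − 2x_E − x_A) − 10x_E.
∂π/∂x_E = 38 − 4x_E − x_A = 0 ⇒ x_E = 9.5 − 0.25x_A.
By symmetry x_A = x_E; substituting into the reaction function, 1.25x_E = 9.5 and x_E = 7.6.

7.6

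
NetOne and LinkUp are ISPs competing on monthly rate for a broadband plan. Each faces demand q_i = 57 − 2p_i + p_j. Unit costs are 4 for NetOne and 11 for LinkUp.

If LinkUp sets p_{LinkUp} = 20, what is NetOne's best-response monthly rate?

21.25

NetOne's profit: π = (p_{NetOne} − 4)(57 − 2p_{NetOne} + p_{LinkUp}).
∂π/∂p_{NetOne} = 65 − 4p_{NetOne} + p_{LinkUp} = 0 ⇒ p_{NetOne} = 16.25 + 0.25p_{LinkUp}.
At p_{LinkUp} = 20: p_{NetOne} = 16.25 + 0.25·20 = 21.25.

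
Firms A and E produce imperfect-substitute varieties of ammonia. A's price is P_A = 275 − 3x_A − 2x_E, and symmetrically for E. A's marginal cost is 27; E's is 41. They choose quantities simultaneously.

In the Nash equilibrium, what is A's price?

Firm A's profit: π = x_A(275 − 3x_A − 2x_E) − 27x_A.
∂π/∂x_A = 248 − 6x_A − 2x_E = 0 ⇒ x_A = 124/3 − (1/3)x_E.
Similarly x_E = 39 − (1/3)x_A.
Solving the two reaction functions simultaneously: (1 − (−1/3)(−1/3))x_A = 124/3 − (1/3)·39, so (8/9)x_A = 85/3 and x_A = 31.875.
Then x_E = 39 − (1/3)·31.875 = 28.375.
P_A = 275 − 3·31.875 − 2·28.375 = 122.625.

122.625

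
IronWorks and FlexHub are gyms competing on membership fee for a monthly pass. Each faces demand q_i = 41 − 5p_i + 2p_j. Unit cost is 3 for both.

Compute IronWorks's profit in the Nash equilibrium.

80

IronWorks's profit: π = (p_{IronWorks} − 3)(41 − 5p_{IronWorks} + 2p_{FlexHub}).
∂π/∂p_{IronWorks} = 56 − 10p_{IronWorks} + 2p_{FlexHub} = 0 ⇒ p_{IronWorks} = 5.6 + 0.2p_{FlexHub}.
Setting p_{IronWorks} = p_{FlexHub} in the reaction function: p_{IronWorks} = 5.6 + 0.2p_{IronWorks}, so p_{IronWorks} = 5.6 / 0.8 = 7.
q_{IronWorks} = 41 − 5·7 + 2·7 = 20.
Profit = (7 − 3)·20 = 80.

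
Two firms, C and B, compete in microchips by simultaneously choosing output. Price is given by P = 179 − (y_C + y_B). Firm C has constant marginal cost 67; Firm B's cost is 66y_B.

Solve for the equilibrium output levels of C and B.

37, 38

Firm C's profit: π = y_C(179 − (y_C + y_B)) − 67y_C.
∂π/∂y_C = 112 − 2y_C − y_B = 0, so y_C = 56 − 0.5y_B.
By the same steps for B: y_B = 56.5 − 0.5y_C.
Substituting the second reaction function into the first: y_C = 56 − 0.5(56.5 − 0.5y_C), which gives 0.75y_C = 27.75 ⇒ y_C = 37.
Then y_B = 56.5 − 0.5·37 = 38.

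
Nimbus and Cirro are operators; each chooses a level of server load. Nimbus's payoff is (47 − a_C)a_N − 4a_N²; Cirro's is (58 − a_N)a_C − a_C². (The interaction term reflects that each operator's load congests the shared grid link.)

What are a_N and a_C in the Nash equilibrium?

Expanding Nimbus's payoff: 47a_N − a_Ca_N − 4a_N².
∂π/∂a_N = 47 − a_C − 8a_N = 0, so a_N = 5.875 − 0.125a_C.
Likewise for Cirro: a_C = 29 − 0.5a_N.
Solving the two reaction functions simultaneously: (1 − (−0.125)(−0.5))a_N = 5.875 − 0.125·29, so 0.9375a_N = 2.25 and a_N = 2.4.
Then a_C = 29 − 0.5·2.4 = 27.8.

2.4, 27.8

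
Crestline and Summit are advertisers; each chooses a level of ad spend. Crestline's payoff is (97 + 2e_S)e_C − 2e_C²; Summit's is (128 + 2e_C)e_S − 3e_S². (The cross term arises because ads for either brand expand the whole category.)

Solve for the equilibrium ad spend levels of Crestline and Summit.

Expanding Crestline's payoff: 97e_C + 2e_Se_C − 2e_C².
∂π/∂e_C = 97 + 2e_S − 4e_C = 0, so e_C = 24.25 + 0.5e_S.
Likewise for Summit: e_S = 64/3 + (1/3)e_C.
Substituting the second reaction function into the first: e_C = 24.25 + 0.5(64/3 + (1/3)e_C), which gives (5/6)e_C = 419/12 ⇒ e_C = 41.9.
Then e_S = 64/3 + (1/3)·41.9 = 35.3.

41.9, 35.3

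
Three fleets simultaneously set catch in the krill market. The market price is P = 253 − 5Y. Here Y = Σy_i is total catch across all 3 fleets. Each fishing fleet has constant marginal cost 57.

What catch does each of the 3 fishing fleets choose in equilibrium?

9.8

A representative fishing fleet's profit is π_i = y_i(253 − 5Y) − 57y_i, with Y = y_i + Σ_{j≠i} y_j.
First-order condition: 196 − 10y_i − 5Σ_{j≠i} y_j = 0.
With identical fishing fleets, set every y_j = y: then 196 − 10y − 10y = 0, i.e. y = 196/20 = 9.8.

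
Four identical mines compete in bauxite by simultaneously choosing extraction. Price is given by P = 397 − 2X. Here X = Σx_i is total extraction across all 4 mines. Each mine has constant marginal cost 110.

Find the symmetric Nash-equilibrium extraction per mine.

A representative mine's profit is π_i = x_i(397 − 2X) − 110x_i, with X = x_i + Σ_{j≠i} x_j.
First-order condition: 287 − 4x_i − 2Σ_{j≠i} x_j = 0.
With identical mines, set every x_j = x: then 287 − 4x − 6x = 0, i.e. x = 287/10 = 28.7.

28.7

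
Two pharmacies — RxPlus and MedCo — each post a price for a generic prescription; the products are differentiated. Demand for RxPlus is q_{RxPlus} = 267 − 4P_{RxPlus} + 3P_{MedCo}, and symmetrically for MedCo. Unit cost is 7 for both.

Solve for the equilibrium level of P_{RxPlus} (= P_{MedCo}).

59

RxPlus's profit: π = (P_{RxPlus} − 7)(267 − 4P_{RxPlus} + 3P_{MedCo}).
∂π/∂P_{RxPlus} = 295 − 8P_{RxPlus} + 3P_{MedCo} = 0 ⇒ P_{RxPlus} = 36.875 + 0.375P_{MedCo}.
The game is symmetric, so in equilibrium P_{MedCo} = P_{RxPlus}: the reaction function gives 0.625P_{RxPlus} = 36.875, hence P_{RxPlus} = 59.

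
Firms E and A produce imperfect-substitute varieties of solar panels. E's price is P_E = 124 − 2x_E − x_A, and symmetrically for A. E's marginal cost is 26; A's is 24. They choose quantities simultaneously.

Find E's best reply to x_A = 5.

23.25

Firm E's profit: π = x_E(124 − 2x_E − x_A) − 26x_E.
∂π/∂x_E = 98 − 4x_E − x_A = 0 ⇒ x_E = 24.5 − 0.25x_A.
At x_A = 5: x_E = 24.5 − 0.25·5 = 23.25.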